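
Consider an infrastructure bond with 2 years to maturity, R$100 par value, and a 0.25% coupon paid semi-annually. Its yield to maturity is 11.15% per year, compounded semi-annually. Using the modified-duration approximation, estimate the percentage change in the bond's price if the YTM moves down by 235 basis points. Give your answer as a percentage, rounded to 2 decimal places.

Periodic yield y = 0.05575. Modified duration first:
  t   CF        PV=CF/(1+0.05575)^t    t·PV
  1        0.125         0.1184         0.1184
  2        0.125         0.1121         0.2243
  3        0.125         0.1062         0.3187
  4      100.125        80.5932       322.3726
  Σ                     80.9299       323.0340
P = 80.9299; D_Mac = 3.99153 half-year periods = 1.99576 yrs; D_mod = 1.99576/(1+0.05575) = 1.89038 yrs.
ΔP/P ≈ -D_mod · Δy = -1.89038 × (-0.0235) = +0.044424 = +4.4424%.

+4.44%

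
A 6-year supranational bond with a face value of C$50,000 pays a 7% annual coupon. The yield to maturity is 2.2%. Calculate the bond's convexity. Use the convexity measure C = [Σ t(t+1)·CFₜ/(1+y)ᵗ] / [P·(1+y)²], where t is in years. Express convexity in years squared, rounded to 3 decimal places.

With y = 0.022:
  t   CF        PV=CF/(1+0.022)^t    t·PV        t(t+1)·PV
  1     3,500.00     3,424.6575     3,424.6575       6,849.3151
  2     3,500.00     3,350.9369     6,701.8738      20,105.6215
  3     3,500.00     3,278.8033     9,836.4098      39,345.6390
  4     3,500.00     3,208.2224    12,832.8894      64,164.4472
  5     3,500.00     3,139.1608    15,695.8041      94,174.8246
  6    53,500.00    46,951.3849   281,708.3096   1,971,958.1671
  Σ                 63,353.1658   330,199.9443   2,196,598.0145
P = 63,353.1658.
Convexity = Σ t(t+1)·PV / [P·(1+y)²] = 2,196,598.0145 / (63,353.1658 × 1.044484) = 33.19560.

33.196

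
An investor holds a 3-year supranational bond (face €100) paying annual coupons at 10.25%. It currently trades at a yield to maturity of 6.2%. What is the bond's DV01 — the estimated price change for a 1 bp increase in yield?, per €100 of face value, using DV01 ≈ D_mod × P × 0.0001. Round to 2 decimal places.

€0.03

Periodic yield y = 0.062.
  t   CF        PV=CF/(1+0.062)^t    t·PV
  1        10.25         9.6516         9.6516
  2        10.25         9.0881        18.1763
  3       110.25        92.0460       276.1381
  Σ                    110.7858       303.9660
P = 110.7858; D_Mac = 2.74373 yrs; D_mod = 2.58355 yrs.
DV01 ≈ 2.58355 × 110.7858 × 0.0001 = 0.028622.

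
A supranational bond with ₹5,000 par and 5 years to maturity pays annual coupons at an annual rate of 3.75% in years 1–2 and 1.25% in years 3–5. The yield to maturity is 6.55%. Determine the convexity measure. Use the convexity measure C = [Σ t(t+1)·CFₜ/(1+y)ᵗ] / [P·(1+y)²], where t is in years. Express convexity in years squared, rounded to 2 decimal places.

24.23

With y = 0.0655:
  t   CF        PV=CF/(1+0.0655)^t    t·PV        t(t+1)·PV
  1       187.50       175.9737       175.9737         351.9474
  2       187.50       165.1560       330.3120         990.9360
  3        62.50        51.6678       155.0033         620.0132
  4        62.50        48.4916       193.9663         969.8313
  5     5,062.50     3,686.3602    18,431.8009     110,590.8053
  Σ                  4,127.6492    19,287.0562     113,523.5333
P = 4,127.6492.
Convexity = Σ t(t+1)·PV / [P·(1+y)²] = 113,523.5333 / (4,127.6492 × 1.135290) = 24.22569.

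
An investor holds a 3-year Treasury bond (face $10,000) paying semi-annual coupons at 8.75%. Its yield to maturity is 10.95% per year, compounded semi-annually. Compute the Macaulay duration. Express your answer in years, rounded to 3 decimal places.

2.693 years

Periodic yield y = 0.05475. Discount each cash flow and weight by its period:
  t   CF        PV=CF/(1+0.05475)^t    t·PV
  1       437.50       414.7902       414.7902
  2       437.50       393.2593       786.5186
  3       437.50       372.8460     1,118.5379
  4       437.50       353.4923     1,413.9691
  5       437.50       335.1432     1,675.7159
  6    10,437.50     7,580.5250    45,483.1500
  Σ                  9,450.0559    50,892.6817
Price P = Σ PV = 9,450.0559.
Macaulay duration = Σ(t·PV) / P = 50,892.6817 / 9,450.0559 = 5.38544 half-year periods.
In years: 5.38544 / 2 = 2.69272 years.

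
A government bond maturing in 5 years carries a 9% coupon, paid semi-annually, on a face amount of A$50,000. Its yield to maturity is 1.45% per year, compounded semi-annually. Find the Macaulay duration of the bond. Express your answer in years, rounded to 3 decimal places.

4.276 years

Periodic yield y = 0.00725. Discount each cash flow and weight by its period:
  t   CF        PV=CF/(1+0.00725)^t    t·PV
  1     2,250.00     2,233.8049     2,233.8049
  2     2,250.00     2,217.7264     4,435.4528
  3     2,250.00     2,201.7636     6,605.2908
  4     2,250.00     2,185.9157     8,743.6629
  5     2,250.00     2,170.1819    10,850.9095
  6     2,250.00     2,154.5613    12,927.3680
  7     2,250.00     2,139.0532    14,973.3724
  8     2,250.00     2,123.6567    16,989.2535
  9     2,250.00     2,108.3710    18,975.3390
  10   52,250.00    48,608.6471   486,086.4715
  Σ                 68,143.6819   582,820.9253
Price P = Σ PV = 68,143.6819.
Macaulay duration = Σ(t·PV) / P = 582,820.9253 / 68,143.6819 = 8.55282 half-year periods.
In years: 8.55282 / 2 = 4.27641 years.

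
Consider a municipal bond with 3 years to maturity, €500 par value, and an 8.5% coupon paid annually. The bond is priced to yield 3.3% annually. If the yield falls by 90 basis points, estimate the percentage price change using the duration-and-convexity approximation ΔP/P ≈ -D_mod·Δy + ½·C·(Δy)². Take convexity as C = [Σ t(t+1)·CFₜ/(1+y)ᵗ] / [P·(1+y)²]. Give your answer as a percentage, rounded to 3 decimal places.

With y = 0.033:
  t   CF        PV=CF/(1+0.033)^t    t·PV        t(t+1)·PV
  1        42.50        41.1423        41.1423          82.2846
  2        42.50        39.8280        79.6560         238.9679
  3       542.50       492.1515     1,476.4544       5,905.8175
  Σ                    573.1217     1,597.2526       6,227.0700
P = 573.1217; D_Mac = 2.78693 yrs; D_mod = 2.69790 yrs; C = 10.18207.
Duration effect: -2.69790 × (-0.009) = +0.024281
Convexity effect: 0.5 × 10.18207 × (-0.009)² = +0.0004124
ΔP/P ≈ +0.024281 + 0.0004124 = +0.024694 = +2.4694%.

+2.469%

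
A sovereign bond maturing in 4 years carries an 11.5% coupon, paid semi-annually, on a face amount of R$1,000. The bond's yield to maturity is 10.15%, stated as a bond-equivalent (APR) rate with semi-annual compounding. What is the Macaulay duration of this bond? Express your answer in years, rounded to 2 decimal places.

3.33 years

Periodic yield y = 0.05075. Discount each cash flow and weight by its period:
  t   CF        PV=CF/(1+0.05075)^t    t·PV
  1        57.50        54.7228        54.7228
  2        57.50        52.0798       104.1595
  3        57.50        49.5644       148.6931
  4        57.50        47.1705       188.6819
  5        57.50        44.8922       224.4610
  6        57.50        42.7240       256.3437
  7        57.50        40.6604       284.6231
  8     1,057.50       711.6807     5,693.4456
  Σ                  1,043.4947     6,955.1307
Price P = Σ PV = 1,043.4947.
Macaulay duration = Σ(t·PV) / P = 6,955.1307 / 1,043.4947 = 6.66523 half-year periods.
In years: 6.66523 / 2 = 3.33261 years.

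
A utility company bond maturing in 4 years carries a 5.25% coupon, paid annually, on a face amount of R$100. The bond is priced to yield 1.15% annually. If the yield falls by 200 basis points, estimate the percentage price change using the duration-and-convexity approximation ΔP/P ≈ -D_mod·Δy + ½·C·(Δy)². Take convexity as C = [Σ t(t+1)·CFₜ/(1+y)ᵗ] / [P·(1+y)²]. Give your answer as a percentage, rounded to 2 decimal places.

+7.74%

With y = 0.0115:
  t   CF        PV=CF/(1+0.0115)^t    t·PV        t(t+1)·PV
  1         5.25         5.1903         5.1903          10.3806
  2         5.25         5.1313        10.2626          30.7878
  3         5.25         5.0730        15.2189          60.8755
  4       105.25       100.5446       402.1782       2,010.8911
  Σ                    115.9391       432.8500       2,112.9351
P = 115.9391; D_Mac = 3.73342 yrs; D_mod = 3.69098 yrs; C = 17.81248.
Duration effect: -3.69098 × (-0.02) = +0.073820
Convexity effect: 0.5 × 17.81248 × (-0.02)² = +0.0035625
ΔP/P ≈ +0.073820 + 0.0035625 = +0.077382 = +7.7382%.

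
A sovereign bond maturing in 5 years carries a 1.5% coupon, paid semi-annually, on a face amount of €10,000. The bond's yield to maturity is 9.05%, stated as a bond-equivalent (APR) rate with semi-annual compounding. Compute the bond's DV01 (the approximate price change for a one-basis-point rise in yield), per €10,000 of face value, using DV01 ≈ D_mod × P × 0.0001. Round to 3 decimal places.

Periodic yield y = 0.04525.
  t   CF        PV=CF/(1+0.04525)^t    t·PV
  1        75.00        71.7532        71.7532
  2        75.00        68.6469       137.2938
  3        75.00        65.6751       197.0253
  4        75.00        62.8320       251.3278
  5        75.00        60.1119       300.5594
  6        75.00        57.5096       345.0575
  7        75.00        55.0199       385.1395
  8        75.00        52.6381       421.1045
  9        75.00        50.3593       453.2337
  10   10,075.00     6,472.0713    64,720.7129
  Σ                  7,016.6172    67,283.2076
P = 7,016.6172; D_Mac = 9.58912 half-year periods = 4.79456 yrs; D_mod = 4.58700 yrs.
DV01 ≈ 4.58700 × 7,016.6172 × 0.0001 = 3.218522.

€3.219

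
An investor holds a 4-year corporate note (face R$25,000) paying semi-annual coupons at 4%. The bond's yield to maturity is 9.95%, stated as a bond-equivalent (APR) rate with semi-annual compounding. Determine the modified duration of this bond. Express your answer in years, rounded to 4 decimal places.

Periodic yield y = 0.04975. First find Macaulay duration:
  t   CF        PV=CF/(1+0.04975)^t    t·PV
  1       500.00       476.3039       476.3039
  2       500.00       453.7308       907.4616
  3       500.00       432.2275     1,296.6824
  4       500.00       411.7432     1,646.9729
  5       500.00       392.2298     1,961.1490
  6       500.00       373.6412     2,241.8469
  7       500.00       355.9335     2,491.5342
  8    25,500.00    17,292.3140   138,338.5123
  Σ                 20,188.1238   149,360.4632
P = 20,188.1238; Macaulay duration = 149,360.4632 / 20,188.1238 = 7.39843 half-year periods = 3.69922 years.
Modified duration = D_Mac / (1 + y) = 3.69922 / 1.04975 = 3.52390 years.

3.5239 years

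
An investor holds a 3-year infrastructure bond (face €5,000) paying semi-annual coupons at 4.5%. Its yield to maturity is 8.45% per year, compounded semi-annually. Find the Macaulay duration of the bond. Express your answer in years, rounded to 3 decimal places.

Periodic yield y = 0.04225. Discount each cash flow and weight by its period:
  t   CF        PV=CF/(1+0.04225)^t    t·PV
  1       112.50       107.9396       107.9396
  2       112.50       103.5640       207.1280
  3       112.50        99.3658       298.0973
  4       112.50        95.3378       381.3510
  5       112.50        91.4730       457.3651
  6     5,112.50     3,988.4293    23,930.5758
  Σ                  4,486.1094    25,382.4567
Price P = Σ PV = 4,486.1094.
Macaulay duration = Σ(t·PV) / P = 25,382.4567 / 4,486.1094 = 5.65801 half-year periods.
In years: 5.65801 / 2 = 2.82901 years.

2.829 years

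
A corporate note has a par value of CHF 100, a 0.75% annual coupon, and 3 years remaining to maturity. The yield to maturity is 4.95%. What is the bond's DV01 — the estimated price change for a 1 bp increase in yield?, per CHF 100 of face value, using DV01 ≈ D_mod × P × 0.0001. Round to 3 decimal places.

CHF 0.025

Periodic yield y = 0.0495.
  t   CF        PV=CF/(1+0.0495)^t    t·PV
  1         0.75         0.7146         0.7146
  2         0.75         0.6809         1.3618
  3       100.75        87.1561       261.4683
  Σ                     88.5516       263.5447
P = 88.5516; D_Mac = 2.97617 yrs; D_mod = 2.83580 yrs.
DV01 ≈ 2.83580 × 88.5516 × 0.0001 = 0.025111.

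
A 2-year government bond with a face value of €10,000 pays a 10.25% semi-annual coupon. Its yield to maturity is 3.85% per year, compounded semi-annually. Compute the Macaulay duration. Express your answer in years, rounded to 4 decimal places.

Periodic yield y = 0.01925. Discount each cash flow and weight by its period:
  t   CF        PV=CF/(1+0.01925)^t    t·PV
  1       512.50       502.8207       502.8207
  2       512.50       493.3242       986.6484
  3       512.50       484.0071     1,452.0212
  4    10,512.50     9,740.5421    38,962.1684
  Σ                 11,220.6941    41,903.6588
Price P = Σ PV = 11,220.6941.
Macaulay duration = Σ(t·PV) / P = 41,903.6588 / 11,220.6941 = 3.73450 half-year periods.
In years: 3.73450 / 2 = 1.86725 years.

1.8672 years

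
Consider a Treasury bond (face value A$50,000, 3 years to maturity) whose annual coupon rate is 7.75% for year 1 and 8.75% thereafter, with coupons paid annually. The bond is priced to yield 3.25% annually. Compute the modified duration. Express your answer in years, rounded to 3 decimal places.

Periodic yield y = 0.0325. First find Macaulay duration:
  t   CF        PV=CF/(1+0.0325)^t    t·PV
  1     3,875.00     3,753.0266     3,753.0266
  2     4,375.00     4,103.9110     8,207.8221
  3    54,375.00    49,400.2434   148,200.7303
  Σ                 57,257.1811   160,161.5790
P = 57,257.1811; Macaulay duration = 160,161.5790 / 57,257.1811 = 2.79723 years.
Modified duration = D_Mac / (1 + y) = 2.79723 / 1.0325 = 2.70918 years.

2.709 years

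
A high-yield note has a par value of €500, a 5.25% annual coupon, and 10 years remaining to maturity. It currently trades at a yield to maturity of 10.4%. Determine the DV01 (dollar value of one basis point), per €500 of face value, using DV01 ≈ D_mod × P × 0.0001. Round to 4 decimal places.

Periodic yield y = 0.104.
  t   CF        PV=CF/(1+0.104)^t    t·PV
  1        26.25        23.7772        23.7772
  2        26.25        21.5373        43.0746
  3        26.25        19.5084        58.5253
  4        26.25        17.6707        70.6827
  5        26.25        16.0060        80.0302
  6        26.25        14.4982        86.9894
  7        26.25        13.1325        91.9272
  8        26.25        11.8953        95.1627
  9        26.25        10.7748        96.9728
  10      526.25       195.6597     1,956.5970
  Σ                    344.4601     2,603.7389
P = 344.4601; D_Mac = 7.55890 yrs; D_mod = 6.84683 yrs.
DV01 ≈ 6.84683 × 344.4601 × 0.0001 = 0.235846.

€0.2358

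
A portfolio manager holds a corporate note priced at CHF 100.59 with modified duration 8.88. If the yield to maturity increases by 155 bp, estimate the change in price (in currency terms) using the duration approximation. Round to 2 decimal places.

-CHF 13.85

Duration approximation: ΔP/P ≈ -D_mod · Δy = -8.88 × (+0.0155) = -0.137640.
ΔP ≈ 100.59 × (-0.137640) = -13.8452076.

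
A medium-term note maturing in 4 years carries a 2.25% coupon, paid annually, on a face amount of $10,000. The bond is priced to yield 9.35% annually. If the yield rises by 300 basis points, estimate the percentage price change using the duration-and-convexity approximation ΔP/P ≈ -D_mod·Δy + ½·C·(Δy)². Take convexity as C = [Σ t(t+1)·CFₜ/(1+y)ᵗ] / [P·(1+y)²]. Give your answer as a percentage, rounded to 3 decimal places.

-9.844%

With y = 0.0935:
  t   CF        PV=CF/(1+0.0935)^t    t·PV        t(t+1)·PV
  1       225.00       205.7613       205.7613         411.5226
  2       225.00       188.1676       376.3353       1,129.0059
  3       225.00       172.0783       516.2350       2,064.9398
  4    10,225.00     7,151.3522    28,605.4088     143,027.0440
  Σ                  7,717.3595    29,703.7404     146,632.5123
P = 7,717.3595; D_Mac = 3.84895 yrs; D_mod = 3.51985 yrs; C = 15.89000.
Duration effect: -3.51985 × (+0.03) = -0.105595
Convexity effect: 0.5 × 15.89000 × (0.03)² = +0.0071505
ΔP/P ≈ -0.105595 + 0.0071505 = -0.098445 = -9.8445%.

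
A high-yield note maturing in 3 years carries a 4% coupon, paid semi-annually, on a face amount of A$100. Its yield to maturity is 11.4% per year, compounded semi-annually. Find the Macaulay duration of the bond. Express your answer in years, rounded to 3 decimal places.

Periodic yield y = 0.057. Discount each cash flow and weight by its period:
  t   CF        PV=CF/(1+0.057)^t    t·PV
  1         2.00         1.8921         1.8921
  2         2.00         1.7901         3.5802
  3         2.00         1.6936         5.0807
  4         2.00         1.6022         6.4090
  5         2.00         1.5158         7.5792
  6       102.00        73.1392       438.8352
  Σ                     81.6331       463.3766
Price P = Σ PV = 81.6331.
Macaulay duration = Σ(t·PV) / P = 463.3766 / 81.6331 = 5.67633 half-year periods.
In years: 5.67633 / 2 = 2.83816 years.

2.838 years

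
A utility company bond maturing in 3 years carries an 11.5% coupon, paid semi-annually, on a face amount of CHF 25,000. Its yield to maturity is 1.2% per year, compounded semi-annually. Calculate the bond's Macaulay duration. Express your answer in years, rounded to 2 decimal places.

2.67 years

Periodic yield y = 0.006. Discount each cash flow and weight by its period:
  t   CF        PV=CF/(1+0.006)^t    t·PV
  1     1,437.50     1,428.9264     1,428.9264
  2     1,437.50     1,420.4040     2,840.8080
  3     1,437.50     1,411.9324     4,235.7973
  4     1,437.50     1,403.5114     5,614.0454
  5     1,437.50     1,395.1405     6,975.7026
  6    26,437.50    25,505.4212   153,032.5274
  Σ                 32,565.3360   174,127.8071
Price P = Σ PV = 32,565.3360.
Macaulay duration = Σ(t·PV) / P = 174,127.8071 / 32,565.3360 = 5.34703 half-year periods.
In years: 5.34703 / 2 = 2.67351 years.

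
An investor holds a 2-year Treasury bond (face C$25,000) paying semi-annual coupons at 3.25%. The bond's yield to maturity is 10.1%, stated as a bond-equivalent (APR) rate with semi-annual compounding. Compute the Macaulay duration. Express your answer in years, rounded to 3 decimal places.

1.949 years

Periodic yield y = 0.0505. Discount each cash flow and weight by its period:
  t   CF        PV=CF/(1+0.0505)^t    t·PV
  1       406.25       386.7206       386.7206
  2       406.25       368.1300       736.2601
  3       406.25       350.4332     1,051.2995
  4    25,406.25    20,862.0192    83,448.0767
  Σ                 21,967.3030    85,622.3569
Price P = Σ PV = 21,967.3030.
Macaulay duration = Σ(t·PV) / P = 85,622.3569 / 21,967.3030 = 3.89772 half-year periods.
In years: 3.89772 / 2 = 1.94886 years.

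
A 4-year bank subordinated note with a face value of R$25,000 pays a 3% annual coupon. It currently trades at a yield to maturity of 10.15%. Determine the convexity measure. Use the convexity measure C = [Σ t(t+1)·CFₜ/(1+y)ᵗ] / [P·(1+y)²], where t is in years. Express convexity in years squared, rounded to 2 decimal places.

With y = 0.1015:
  t   CF        PV=CF/(1+0.1015)^t    t·PV        t(t+1)·PV
  1       750.00       680.8897       680.8897       1,361.7794
  2       750.00       618.1477     1,236.2954       3,708.8862
  3       750.00       561.1872     1,683.5616       6,734.2464
  4    25,750.00    17,491.9903    69,967.9611     349,839.8057
  Σ                 19,352.2149    73,568.7078     361,644.7177
P = 19,352.2149.
Convexity = Σ t(t+1)·PV / [P·(1+y)²] = 361,644.7177 / (19,352.2149 × 1.213302) = 15.40219.

15.40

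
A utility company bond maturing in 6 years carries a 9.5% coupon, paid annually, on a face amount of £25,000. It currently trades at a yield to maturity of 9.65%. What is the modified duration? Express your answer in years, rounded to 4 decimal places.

4.4099 years

Periodic yield y = 0.0965. First find Macaulay duration:
  t   CF        PV=CF/(1+0.0965)^t    t·PV
  1     2,375.00     2,165.9827     2,165.9827
  2     2,375.00     1,975.3604     3,950.7208
  3     2,375.00     1,801.5143     5,404.5428
  4     2,375.00     1,642.9679     6,571.8715
  5     2,375.00     1,498.3747     7,491.8735
  6    27,375.00    15,750.7889    94,504.7336
  Σ                 24,834.9888   120,089.7249
P = 24,834.9888; Macaulay duration = 120,089.7249 / 24,834.9888 = 4.83551 years.
Modified duration = D_Mac / (1 + y) = 4.83551 / 1.0965 = 4.40995 years.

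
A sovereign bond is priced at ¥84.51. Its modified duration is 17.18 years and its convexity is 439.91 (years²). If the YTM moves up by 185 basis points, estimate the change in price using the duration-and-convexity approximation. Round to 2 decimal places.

Duration effect: -D_mod·Δy = -17.18 × (+0.0185) = -0.317830
Convexity effect: ½·C·(Δy)² = 0.5 × 439.91 × (0.0185)² = +0.07527959875
ΔP/P ≈ -0.317830 + 0.07527959875 = -0.24255040125
ΔP ≈ 84.51 × (-0.24255040125) = -20.4979344096375.

-¥20.50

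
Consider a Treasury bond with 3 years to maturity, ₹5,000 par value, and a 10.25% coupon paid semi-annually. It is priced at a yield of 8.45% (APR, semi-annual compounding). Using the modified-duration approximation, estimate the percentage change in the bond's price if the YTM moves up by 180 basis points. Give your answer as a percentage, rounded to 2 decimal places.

Periodic yield y = 0.04225. Modified duration first:
  t   CF        PV=CF/(1+0.04225)^t    t·PV
  1       256.25       245.8623       245.8623
  2       256.25       235.8957       471.7914
  3       256.25       226.3331       678.9994
  4       256.25       217.1582       868.6329
  5       256.25       208.3552     1,041.7760
  6     5,256.25     4,100.5734    24,603.4404
  Σ                  5,234.1780    27,910.5025
P = 5,234.1780; D_Mac = 5.33236 half-year periods = 2.66618 yrs; D_mod = 2.66618/(1+0.04225) = 2.55810 yrs.
ΔP/P ≈ -D_mod · Δy = -2.55810 × (+0.018) = -0.046046 = -4.6046%.

-4.60%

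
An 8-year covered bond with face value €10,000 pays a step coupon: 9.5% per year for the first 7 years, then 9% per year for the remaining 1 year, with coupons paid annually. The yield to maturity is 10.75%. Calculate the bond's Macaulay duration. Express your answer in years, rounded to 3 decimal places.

Periodic yield y = 0.1075. Discount each cash flow and weight by its year:
  t   CF        PV=CF/(1+0.1075)^t    t·PV
  1       950.00       857.7878       857.7878
  2       950.00       774.5262     1,549.0525
  3       950.00       699.3465     2,098.0395
  4       950.00       631.4641     2,525.8564
  5       950.00       570.1707     2,850.8537
  6       950.00       514.8269     3,088.9612
  7       950.00       464.8550     3,253.9847
  8    10,900.00     4,815.8907    38,527.1253
  Σ                  9,328.8679    54,751.6610
Price P = Σ PV = 9,328.8679.
Macaulay duration = Σ(t·PV) / P = 54,751.6610 / 9,328.8679 = 5.86906 years.

5.869 years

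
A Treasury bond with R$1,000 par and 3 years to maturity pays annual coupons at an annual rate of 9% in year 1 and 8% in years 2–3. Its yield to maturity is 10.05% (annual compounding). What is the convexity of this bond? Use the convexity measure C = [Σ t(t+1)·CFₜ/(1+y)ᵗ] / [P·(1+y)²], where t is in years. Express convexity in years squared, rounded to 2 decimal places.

8.86

With y = 0.1005:
  t   CF        PV=CF/(1+0.1005)^t    t·PV        t(t+1)·PV
  1        90.00        81.7810        81.7810         163.5620
  2        80.00        66.0556       132.1113         396.3338
  3     1,080.00       810.3145     2,430.9435       9,723.7741
  Σ                    958.1512     2,644.8358      10,283.6699
P = 958.1512.
Convexity = Σ t(t+1)·PV / [P·(1+y)²] = 10,283.6699 / (958.1512 × 1.211100) = 8.86205.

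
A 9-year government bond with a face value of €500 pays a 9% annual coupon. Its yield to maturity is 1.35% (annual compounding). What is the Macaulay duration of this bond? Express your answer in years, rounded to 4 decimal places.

Periodic yield y = 0.0135. Discount each cash flow and weight by its year:
  t   CF        PV=CF/(1+0.0135)^t    t·PV
  1        45.00        44.4006        44.4006
  2        45.00        43.8092        87.6183
  3        45.00        43.2256       129.6769
  4        45.00        42.6498       170.5994
  5        45.00        42.0817       210.4087
  6        45.00        41.5212       249.1273
  7        45.00        40.9681       286.7770
  8        45.00        40.4224       323.3795
  9       545.00       483.0396     4,347.3563
  Σ                    822.1184     5,849.3439
Price P = Σ PV = 822.1184.
Macaulay duration = Σ(t·PV) / P = 5,849.3439 / 822.1184 = 7.11497 years.

7.1150 years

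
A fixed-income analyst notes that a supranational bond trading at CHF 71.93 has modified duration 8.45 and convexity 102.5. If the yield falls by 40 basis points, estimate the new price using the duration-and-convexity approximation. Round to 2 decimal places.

CHF 74.42

Duration effect: -D_mod·Δy = -8.45 × (-0.004) = +0.033800
Convexity effect: ½·C·(Δy)² = 0.5 × 102.5 × (-0.004)² = +0.0008200
ΔP/P ≈ +0.033800 + 0.0008200 = +0.034620
New price ≈ 71.93 × (1 + 0.034620) = 74.4202166.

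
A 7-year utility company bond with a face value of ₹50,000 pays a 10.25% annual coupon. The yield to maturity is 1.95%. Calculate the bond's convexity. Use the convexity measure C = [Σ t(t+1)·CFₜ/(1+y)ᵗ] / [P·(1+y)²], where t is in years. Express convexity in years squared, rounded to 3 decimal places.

40.287

With y = 0.0195:
  t   CF        PV=CF/(1+0.0195)^t    t·PV        t(t+1)·PV
  1     5,125.00     5,026.9740     5,026.9740      10,053.9480
  2     5,125.00     4,930.8230     9,861.6459      29,584.9378
  3     5,125.00     4,836.5110    14,509.5330      58,038.1319
  4     5,125.00     4,744.0029    18,976.0117      94,880.0587
  5     5,125.00     4,653.2643    23,266.3214     139,597.9285
  6     5,125.00     4,564.2612    27,385.5671     191,698.9700
  7    55,125.00    48,154.6235   337,082.3645   2,696,658.9162
  Σ                 76,910.4599   436,108.4177   3,220,512.8911
P = 76,910.4599.
Convexity = Σ t(t+1)·PV / [P·(1+y)²] = 3,220,512.8911 / (76,910.4599 × 1.039380) = 40.28702.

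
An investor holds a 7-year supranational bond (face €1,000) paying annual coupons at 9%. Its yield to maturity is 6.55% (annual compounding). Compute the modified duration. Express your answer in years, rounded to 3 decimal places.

5.243 years

Periodic yield y = 0.0655. First find Macaulay duration:
  t   CF        PV=CF/(1+0.0655)^t    t·PV
  1        90.00        84.4674        84.4674
  2        90.00        79.2749       158.5498
  3        90.00        74.4016       223.2047
  4        90.00        69.8279       279.3114
  5        90.00        65.5353       327.6765
  6        90.00        61.5066       369.0397
  7     1,090.00       699.1210     4,893.8467
  Σ                  1,134.1346     6,336.0961
P = 1,134.1346; Macaulay duration = 6,336.0961 / 1,134.1346 = 5.58672 years.
Modified duration = D_Mac / (1 + y) = 5.58672 / 1.0655 = 5.24329 years.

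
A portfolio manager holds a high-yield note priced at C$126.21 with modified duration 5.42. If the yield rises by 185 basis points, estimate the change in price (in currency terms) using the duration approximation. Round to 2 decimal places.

Duration approximation: ΔP/P ≈ -D_mod · Δy = -5.42 × (+0.0185) = -0.100270.
ΔP ≈ 126.21 × (-0.100270) = -12.6550767.

-C$12.66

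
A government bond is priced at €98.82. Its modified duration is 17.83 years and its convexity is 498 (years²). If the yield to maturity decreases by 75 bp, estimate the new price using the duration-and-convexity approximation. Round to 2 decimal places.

Duration effect: -D_mod·Δy = -17.83 × (-0.0075) = +0.133725
Convexity effect: ½·C·(Δy)² = 0.5 × 498 × (-0.0075)² = +0.01400625
ΔP/P ≈ +0.133725 + 0.01400625 = +0.14773125
New price ≈ 98.82 × (1 + 0.14773125) = 113.418802125.

€113.42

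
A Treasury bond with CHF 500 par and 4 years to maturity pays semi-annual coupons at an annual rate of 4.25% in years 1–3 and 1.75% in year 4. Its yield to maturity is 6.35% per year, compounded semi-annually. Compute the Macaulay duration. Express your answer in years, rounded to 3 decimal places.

Periodic yield y = 0.03175. Discount each cash flow and weight by its period:
  t   CF        PV=CF/(1+0.03175)^t    t·PV
  1       10.625        10.2980        10.2980
  2       10.625         9.9811        19.9623
  3       10.625         9.6740        29.0220
  4       10.625         9.3763        37.5052
  5       10.625         9.0878        45.4388
  6       10.625         8.8081        52.8486
  7        4.375         3.5153        24.6068
  8      504.375       392.7876     3,142.3005
  Σ                    453.5281     3,361.9821
Price P = Σ PV = 453.5281.
Macaulay duration = Σ(t·PV) / P = 3,361.9821 / 453.5281 = 7.41295 half-year periods.
In years: 7.41295 / 2 = 3.70648 years.

3.706 years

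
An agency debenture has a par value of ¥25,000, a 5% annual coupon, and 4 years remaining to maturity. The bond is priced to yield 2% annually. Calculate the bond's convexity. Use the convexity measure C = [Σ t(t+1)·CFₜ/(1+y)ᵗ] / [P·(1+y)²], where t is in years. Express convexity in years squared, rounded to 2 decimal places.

17.56

With y = 0.02:
  t   CF        PV=CF/(1+0.02)^t    t·PV        t(t+1)·PV
  1     1,250.00     1,225.4902     1,225.4902       2,450.9804
  2     1,250.00     1,201.4610     2,402.9220       7,208.7659
  3     1,250.00     1,177.9029     3,533.7088      14,134.8350
  4    26,250.00    24,250.9424    97,003.7697     485,018.8487
  Σ                 27,855.7965   104,165.8906     508,813.4299
P = 27,855.7965.
Convexity = Σ t(t+1)·PV / [P·(1+y)²] = 508,813.4299 / (27,855.7965 × 1.040400) = 17.55669.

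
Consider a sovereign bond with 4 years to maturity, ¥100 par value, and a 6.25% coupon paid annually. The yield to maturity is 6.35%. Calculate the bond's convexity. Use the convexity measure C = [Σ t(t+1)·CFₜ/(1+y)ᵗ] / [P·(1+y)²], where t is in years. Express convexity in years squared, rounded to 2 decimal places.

With y = 0.0635:
  t   CF        PV=CF/(1+0.0635)^t    t·PV        t(t+1)·PV
  1         6.25         5.8768         5.8768          11.7536
  2         6.25         5.5259        11.0519          33.1556
  3         6.25         5.1960        15.5879          62.3518
  4       106.25        83.0575       332.2301       1,661.1504
  Σ                     99.6562       364.7467       1,768.4114
P = 99.6562.
Convexity = Σ t(t+1)·PV / [P·(1+y)²] = 1,768.4114 / (99.6562 × 1.131032) = 15.68931.

15.69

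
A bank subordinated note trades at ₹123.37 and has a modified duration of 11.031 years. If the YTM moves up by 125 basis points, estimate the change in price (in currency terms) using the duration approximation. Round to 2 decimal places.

Duration approximation: ΔP/P ≈ -D_mod · Δy = -11.031 × (+0.0125) = -0.1378875.
ΔP ≈ 123.37 × (-0.1378875) = -17.011180875.

-₹17.01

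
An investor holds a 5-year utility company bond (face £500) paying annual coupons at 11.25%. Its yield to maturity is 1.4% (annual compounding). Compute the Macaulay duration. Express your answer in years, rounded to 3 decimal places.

4.257 years

Periodic yield y = 0.014. Discount each cash flow and weight by its year:
  t   CF        PV=CF/(1+0.014)^t    t·PV
  1        56.25        55.4734        55.4734
  2        56.25        54.7075       109.4149
  3        56.25        53.9521       161.8564
  4        56.25        53.2072       212.8289
  5       556.25       518.8959     2,594.4796
  Σ                    736.2361     3,134.0532
Price P = Σ PV = 736.2361.
Macaulay duration = Σ(t·PV) / P = 3,134.0532 / 736.2361 = 4.25686 years.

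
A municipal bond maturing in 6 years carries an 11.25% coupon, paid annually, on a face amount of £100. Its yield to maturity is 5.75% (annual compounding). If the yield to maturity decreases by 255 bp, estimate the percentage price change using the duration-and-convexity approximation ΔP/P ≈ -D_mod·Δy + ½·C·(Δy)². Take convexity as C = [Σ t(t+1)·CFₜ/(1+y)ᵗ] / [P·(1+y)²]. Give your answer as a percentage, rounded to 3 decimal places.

With y = 0.0575:
  t   CF        PV=CF/(1+0.0575)^t    t·PV        t(t+1)·PV
  1        11.25        10.6383        10.6383          21.2766
  2        11.25        10.0599        20.1197          60.3591
  3        11.25         9.5129        28.5386         114.1544
  4        11.25         8.9956        35.9825         179.9124
  5        11.25         8.5065        42.5325         255.1948
  6       111.25        79.5459       477.2754       3,340.9275
  Σ                    127.2590       615.0869       3,971.8249
P = 127.2590; D_Mac = 4.83335 yrs; D_mod = 4.57054 yrs; C = 27.90877.
Duration effect: -4.57054 × (-0.0255) = +0.116549
Convexity effect: 0.5 × 27.90877 × (-0.0255)² = +0.0090738
ΔP/P ≈ +0.116549 + 0.0090738 = +0.125623 = +12.5623%.

+12.562%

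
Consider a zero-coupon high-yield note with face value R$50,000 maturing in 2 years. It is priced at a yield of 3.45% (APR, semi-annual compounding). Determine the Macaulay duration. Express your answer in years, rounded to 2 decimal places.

A zero-coupon bond has a single cash flow at maturity, so its Macaulay duration equals its maturity: 2 years.
(Equivalently: 4 semi-annual periods ÷ 2 = 2 years.)

2.00 years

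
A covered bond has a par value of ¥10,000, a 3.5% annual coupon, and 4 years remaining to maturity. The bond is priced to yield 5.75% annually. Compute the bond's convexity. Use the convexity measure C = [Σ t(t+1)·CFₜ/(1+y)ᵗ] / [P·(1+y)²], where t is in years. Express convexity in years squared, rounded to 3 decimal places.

With y = 0.0575:
  t   CF        PV=CF/(1+0.0575)^t    t·PV        t(t+1)·PV
  1       350.00       330.9693       330.9693         661.9385
  2       350.00       312.9733       625.9466       1,877.8398
  3       350.00       295.9558       887.8675       3,551.4701
  4    10,350.00     8,275.9688    33,103.8753     165,519.3763
  Σ                  9,215.8672    34,948.6587     171,610.6248
P = 9,215.8672.
Convexity = Σ t(t+1)·PV / [P·(1+y)²] = 171,610.6248 / (9,215.8672 × 1.118306) = 16.65126.

16.651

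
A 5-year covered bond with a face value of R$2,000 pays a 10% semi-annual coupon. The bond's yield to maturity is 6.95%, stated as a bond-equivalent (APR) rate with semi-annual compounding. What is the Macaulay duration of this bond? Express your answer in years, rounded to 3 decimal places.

4.117 years

Periodic yield y = 0.03475. Discount each cash flow and weight by its period:
  t   CF        PV=CF/(1+0.03475)^t    t·PV
  1       100.00        96.6417        96.6417
  2       100.00        93.3962       186.7924
  3       100.00        90.2597       270.7790
  4       100.00        87.2285       348.9139
  5       100.00        84.2991       421.4954
  6       100.00        81.4681       488.8084
  7       100.00        78.7321       551.1249
  8       100.00        76.0881       608.7045
  9       100.00        73.5328       661.7952
  10    2,100.00     1,492.3303    14,923.3026
  Σ                  2,253.9764    18,558.3578
Price P = Σ PV = 2,253.9764.
Macaulay duration = Σ(t·PV) / P = 18,558.3578 / 2,253.9764 = 8.23361 half-year periods.
In years: 8.23361 / 2 = 4.11680 years.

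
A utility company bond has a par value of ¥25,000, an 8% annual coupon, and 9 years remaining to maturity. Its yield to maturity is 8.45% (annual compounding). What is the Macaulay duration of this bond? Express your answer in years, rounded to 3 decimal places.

6.712 years

Periodic yield y = 0.0845. Discount each cash flow and weight by its year:
  t   CF        PV=CF/(1+0.0845)^t    t·PV
  1     2,000.00     1,844.1678     1,844.1678
  2     2,000.00     1,700.4775     3,400.9549
  3     2,000.00     1,567.9829     4,703.9487
  4     2,000.00     1,445.8118     5,783.2473
  5     2,000.00     1,333.1598     6,665.7991
  6     2,000.00     1,229.2852     7,375.7113
  7     2,000.00     1,133.5041     7,934.5288
  8     2,000.00     1,045.1859     8,361.4872
  9    27,000.00    13,010.6129   117,095.5165
  Σ                 24,310.1880   163,165.3617
Price P = Σ PV = 24,310.1880.
Macaulay duration = Σ(t·PV) / P = 163,165.3617 / 24,310.1880 = 6.71181 years.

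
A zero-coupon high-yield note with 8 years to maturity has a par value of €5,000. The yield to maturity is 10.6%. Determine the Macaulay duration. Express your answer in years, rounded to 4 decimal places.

8.0000 years

A zero-coupon bond has a single cash flow at maturity, so its Macaulay duration equals its maturity: 8 years.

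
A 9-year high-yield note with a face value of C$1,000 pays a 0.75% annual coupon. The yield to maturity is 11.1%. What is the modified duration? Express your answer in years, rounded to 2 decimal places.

Periodic yield y = 0.111. First find Macaulay duration:
  t   CF        PV=CF/(1+0.111)^t    t·PV
  1         7.50         6.7507         6.7507
  2         7.50         6.0762        12.1524
  3         7.50         5.4691        16.4074
  4         7.50         4.9227        19.6909
  5         7.50         4.4309        22.1545
  6         7.50         3.9882        23.9292
  7         7.50         3.5897        25.1282
  8         7.50         3.2311        25.8487
  9     1,007.50       390.6776     3,516.0985
  Σ                    429.1363     3,668.1604
P = 429.1363; Macaulay duration = 3,668.1604 / 429.1363 = 8.54778 years.
Modified duration = D_Mac / (1 + y) = 8.54778 / 1.111 = 7.69377 years.

7.69 years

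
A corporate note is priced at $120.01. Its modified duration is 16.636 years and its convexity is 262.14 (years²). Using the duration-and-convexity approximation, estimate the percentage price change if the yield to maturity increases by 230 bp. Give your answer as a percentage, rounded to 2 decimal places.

-31.33%

Duration effect: -D_mod·Δy = -16.636 × (+0.023) = -0.382628
Convexity effect: ½·C·(Δy)² = 0.5 × 262.14 × (0.023)² = +0.06933603
ΔP/P ≈ -0.382628 + 0.06933603 = -0.31329197
= -31.329197%.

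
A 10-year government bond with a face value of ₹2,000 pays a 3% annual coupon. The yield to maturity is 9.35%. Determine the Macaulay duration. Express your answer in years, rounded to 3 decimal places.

Periodic yield y = 0.0935. Discount each cash flow and weight by its year:
  t   CF        PV=CF/(1+0.0935)^t    t·PV
  1        60.00        54.8697        54.8697
  2        60.00        50.1780       100.3561
  3        60.00        45.8876       137.6627
  4        60.00        41.9639       167.8557
  5        60.00        38.3758       191.8789
  6        60.00        35.0945       210.5667
  7        60.00        32.0937       224.6559
  8        60.00        29.3495       234.7961
  9        60.00        26.8400       241.5598
  10    2,060.00       842.7123     8,427.1233
  Σ                  1,197.3650     9,991.3249
Price P = Σ PV = 1,197.3650.
Macaulay duration = Σ(t·PV) / P = 9,991.3249 / 1,197.3650 = 8.34443 years.

8.344 years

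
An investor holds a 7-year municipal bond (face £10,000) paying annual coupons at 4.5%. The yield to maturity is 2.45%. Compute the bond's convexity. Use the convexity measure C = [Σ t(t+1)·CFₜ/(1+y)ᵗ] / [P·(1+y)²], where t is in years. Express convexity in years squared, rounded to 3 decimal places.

With y = 0.0245:
  t   CF        PV=CF/(1+0.0245)^t    t·PV        t(t+1)·PV
  1       450.00       439.2387       439.2387         878.4773
  2       450.00       428.7347       857.4693       2,572.4079
  3       450.00       418.4818     1,255.4455       5,021.7822
  4       450.00       408.4742     1,633.8969       8,169.4846
  5       450.00       398.7059     1,993.5297      11,961.1780
  6       450.00       389.1712     2,335.0274      16,345.1921
  7    10,450.00     8,821.2992    61,749.0942     493,992.7536
  Σ                 11,304.1057    70,263.7017     538,941.2757
P = 11,304.1057.
Convexity = Σ t(t+1)·PV / [P·(1+y)²] = 538,941.2757 / (11,304.1057 × 1.049600) = 45.42357.

45.424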